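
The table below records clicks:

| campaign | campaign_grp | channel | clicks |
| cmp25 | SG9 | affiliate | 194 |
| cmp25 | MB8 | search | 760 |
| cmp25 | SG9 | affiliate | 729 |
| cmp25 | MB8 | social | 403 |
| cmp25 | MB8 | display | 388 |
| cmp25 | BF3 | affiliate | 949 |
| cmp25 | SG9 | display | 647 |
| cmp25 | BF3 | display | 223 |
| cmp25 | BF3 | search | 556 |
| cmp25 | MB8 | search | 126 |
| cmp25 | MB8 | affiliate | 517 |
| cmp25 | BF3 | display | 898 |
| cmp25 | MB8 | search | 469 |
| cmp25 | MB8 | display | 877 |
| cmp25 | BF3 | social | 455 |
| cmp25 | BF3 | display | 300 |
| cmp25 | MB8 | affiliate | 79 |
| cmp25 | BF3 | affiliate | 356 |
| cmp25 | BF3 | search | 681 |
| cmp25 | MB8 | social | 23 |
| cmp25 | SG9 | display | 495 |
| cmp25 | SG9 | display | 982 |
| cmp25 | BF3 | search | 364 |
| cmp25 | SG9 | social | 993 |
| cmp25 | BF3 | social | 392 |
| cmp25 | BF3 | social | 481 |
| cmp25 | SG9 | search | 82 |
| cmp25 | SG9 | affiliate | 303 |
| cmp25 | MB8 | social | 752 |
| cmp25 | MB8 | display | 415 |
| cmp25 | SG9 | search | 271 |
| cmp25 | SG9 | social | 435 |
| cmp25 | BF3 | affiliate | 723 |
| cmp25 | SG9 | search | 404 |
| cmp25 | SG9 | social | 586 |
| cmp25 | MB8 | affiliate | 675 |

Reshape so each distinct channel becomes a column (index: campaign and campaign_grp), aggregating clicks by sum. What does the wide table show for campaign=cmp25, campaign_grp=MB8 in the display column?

1680

Rows with campaign=cmp25, campaign_grp=MB8 and channel=display: clicks values are 388, 877, 415.
388 + 877 + 415 = 1680.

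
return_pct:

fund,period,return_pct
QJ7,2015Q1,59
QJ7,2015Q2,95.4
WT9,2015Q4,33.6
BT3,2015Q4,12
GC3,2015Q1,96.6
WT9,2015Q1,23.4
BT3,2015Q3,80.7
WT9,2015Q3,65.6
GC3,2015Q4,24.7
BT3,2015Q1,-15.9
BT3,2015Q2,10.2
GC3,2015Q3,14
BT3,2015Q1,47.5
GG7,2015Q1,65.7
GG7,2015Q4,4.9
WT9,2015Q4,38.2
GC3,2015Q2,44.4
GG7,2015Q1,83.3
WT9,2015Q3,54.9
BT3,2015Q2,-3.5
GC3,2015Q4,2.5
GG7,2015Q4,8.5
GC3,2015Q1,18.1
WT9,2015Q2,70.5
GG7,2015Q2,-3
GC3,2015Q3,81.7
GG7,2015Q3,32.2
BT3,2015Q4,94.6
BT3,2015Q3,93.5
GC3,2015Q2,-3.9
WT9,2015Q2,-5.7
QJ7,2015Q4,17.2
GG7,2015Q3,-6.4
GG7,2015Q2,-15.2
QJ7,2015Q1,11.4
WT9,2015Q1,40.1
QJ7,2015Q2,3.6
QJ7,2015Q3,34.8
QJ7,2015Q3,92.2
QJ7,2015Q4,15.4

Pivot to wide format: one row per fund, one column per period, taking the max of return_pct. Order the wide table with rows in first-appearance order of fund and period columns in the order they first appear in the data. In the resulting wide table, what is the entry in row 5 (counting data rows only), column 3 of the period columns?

8.5

With rows in first-appearance order of fund, row 5 is fund=GG7. period columns in first-appearance order: 2015Q1, 2015Q2, 2015Q4, 2015Q3; column 3 is 2015Q4.
Long rows with fund=GG7, period=2015Q4: max(4.9, 8.5) = 8.5.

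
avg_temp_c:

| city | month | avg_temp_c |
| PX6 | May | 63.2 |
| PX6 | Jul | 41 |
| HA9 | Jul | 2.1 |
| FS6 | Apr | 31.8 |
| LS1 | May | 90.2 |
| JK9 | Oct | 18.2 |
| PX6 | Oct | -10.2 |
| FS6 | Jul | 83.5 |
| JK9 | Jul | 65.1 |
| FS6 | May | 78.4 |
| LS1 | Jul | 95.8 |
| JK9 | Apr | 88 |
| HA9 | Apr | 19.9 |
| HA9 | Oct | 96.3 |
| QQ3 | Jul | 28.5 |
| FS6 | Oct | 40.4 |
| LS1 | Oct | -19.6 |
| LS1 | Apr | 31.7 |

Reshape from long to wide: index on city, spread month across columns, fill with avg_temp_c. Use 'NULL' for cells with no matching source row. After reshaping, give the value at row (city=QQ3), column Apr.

NULL

No long-format row has city=QQ3 and month=Apr, so the cell is NULL.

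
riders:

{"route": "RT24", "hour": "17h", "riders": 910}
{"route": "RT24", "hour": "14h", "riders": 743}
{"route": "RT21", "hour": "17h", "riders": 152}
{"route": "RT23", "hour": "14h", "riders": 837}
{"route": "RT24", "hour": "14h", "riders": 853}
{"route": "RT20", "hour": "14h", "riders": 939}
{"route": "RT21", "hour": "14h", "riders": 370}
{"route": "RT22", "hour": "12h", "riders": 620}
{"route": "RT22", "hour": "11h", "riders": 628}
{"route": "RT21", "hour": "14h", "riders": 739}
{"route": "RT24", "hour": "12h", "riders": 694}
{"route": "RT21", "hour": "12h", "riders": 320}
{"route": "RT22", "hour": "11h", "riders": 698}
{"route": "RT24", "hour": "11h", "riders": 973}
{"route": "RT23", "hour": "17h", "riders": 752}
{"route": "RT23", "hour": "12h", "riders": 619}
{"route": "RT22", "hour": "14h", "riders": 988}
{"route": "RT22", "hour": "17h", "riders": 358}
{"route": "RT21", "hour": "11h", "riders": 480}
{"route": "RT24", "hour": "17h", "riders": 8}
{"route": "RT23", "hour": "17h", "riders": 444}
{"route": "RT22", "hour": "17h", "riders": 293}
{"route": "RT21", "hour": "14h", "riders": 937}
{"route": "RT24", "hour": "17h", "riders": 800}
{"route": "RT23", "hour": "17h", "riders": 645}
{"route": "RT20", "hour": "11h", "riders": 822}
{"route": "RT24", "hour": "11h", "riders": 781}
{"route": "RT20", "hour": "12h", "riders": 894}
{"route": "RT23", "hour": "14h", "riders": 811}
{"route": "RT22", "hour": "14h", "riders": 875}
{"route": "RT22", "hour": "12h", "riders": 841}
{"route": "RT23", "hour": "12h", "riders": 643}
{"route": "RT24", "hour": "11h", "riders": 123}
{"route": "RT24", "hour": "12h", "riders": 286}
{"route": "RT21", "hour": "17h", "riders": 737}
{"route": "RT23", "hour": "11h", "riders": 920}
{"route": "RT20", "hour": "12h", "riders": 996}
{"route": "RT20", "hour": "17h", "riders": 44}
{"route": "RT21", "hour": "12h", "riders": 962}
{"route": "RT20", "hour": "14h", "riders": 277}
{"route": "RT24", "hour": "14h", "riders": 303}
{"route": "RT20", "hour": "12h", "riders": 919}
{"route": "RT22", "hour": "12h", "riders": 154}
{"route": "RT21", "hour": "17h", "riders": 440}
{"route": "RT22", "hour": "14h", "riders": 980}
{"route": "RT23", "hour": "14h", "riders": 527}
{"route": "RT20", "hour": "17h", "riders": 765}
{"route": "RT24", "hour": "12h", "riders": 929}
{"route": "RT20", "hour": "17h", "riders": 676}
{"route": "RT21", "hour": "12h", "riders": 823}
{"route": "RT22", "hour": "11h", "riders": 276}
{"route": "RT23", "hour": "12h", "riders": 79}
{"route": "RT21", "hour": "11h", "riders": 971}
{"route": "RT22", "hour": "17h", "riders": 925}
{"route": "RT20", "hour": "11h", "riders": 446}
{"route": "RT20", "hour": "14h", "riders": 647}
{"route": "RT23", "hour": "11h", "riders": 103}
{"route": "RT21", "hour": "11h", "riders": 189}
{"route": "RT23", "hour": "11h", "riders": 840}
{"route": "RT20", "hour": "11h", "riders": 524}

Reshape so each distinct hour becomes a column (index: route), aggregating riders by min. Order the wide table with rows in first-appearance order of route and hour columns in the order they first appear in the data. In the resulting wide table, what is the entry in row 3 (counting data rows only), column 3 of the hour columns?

With rows in first-appearance order of route, row 3 is route=RT23. hour columns in first-appearance order: 17h, 14h, 12h, 11h; column 3 is 12h.
Long rows with route=RT23, hour=12h: min(619, 643, 79) = 79.

79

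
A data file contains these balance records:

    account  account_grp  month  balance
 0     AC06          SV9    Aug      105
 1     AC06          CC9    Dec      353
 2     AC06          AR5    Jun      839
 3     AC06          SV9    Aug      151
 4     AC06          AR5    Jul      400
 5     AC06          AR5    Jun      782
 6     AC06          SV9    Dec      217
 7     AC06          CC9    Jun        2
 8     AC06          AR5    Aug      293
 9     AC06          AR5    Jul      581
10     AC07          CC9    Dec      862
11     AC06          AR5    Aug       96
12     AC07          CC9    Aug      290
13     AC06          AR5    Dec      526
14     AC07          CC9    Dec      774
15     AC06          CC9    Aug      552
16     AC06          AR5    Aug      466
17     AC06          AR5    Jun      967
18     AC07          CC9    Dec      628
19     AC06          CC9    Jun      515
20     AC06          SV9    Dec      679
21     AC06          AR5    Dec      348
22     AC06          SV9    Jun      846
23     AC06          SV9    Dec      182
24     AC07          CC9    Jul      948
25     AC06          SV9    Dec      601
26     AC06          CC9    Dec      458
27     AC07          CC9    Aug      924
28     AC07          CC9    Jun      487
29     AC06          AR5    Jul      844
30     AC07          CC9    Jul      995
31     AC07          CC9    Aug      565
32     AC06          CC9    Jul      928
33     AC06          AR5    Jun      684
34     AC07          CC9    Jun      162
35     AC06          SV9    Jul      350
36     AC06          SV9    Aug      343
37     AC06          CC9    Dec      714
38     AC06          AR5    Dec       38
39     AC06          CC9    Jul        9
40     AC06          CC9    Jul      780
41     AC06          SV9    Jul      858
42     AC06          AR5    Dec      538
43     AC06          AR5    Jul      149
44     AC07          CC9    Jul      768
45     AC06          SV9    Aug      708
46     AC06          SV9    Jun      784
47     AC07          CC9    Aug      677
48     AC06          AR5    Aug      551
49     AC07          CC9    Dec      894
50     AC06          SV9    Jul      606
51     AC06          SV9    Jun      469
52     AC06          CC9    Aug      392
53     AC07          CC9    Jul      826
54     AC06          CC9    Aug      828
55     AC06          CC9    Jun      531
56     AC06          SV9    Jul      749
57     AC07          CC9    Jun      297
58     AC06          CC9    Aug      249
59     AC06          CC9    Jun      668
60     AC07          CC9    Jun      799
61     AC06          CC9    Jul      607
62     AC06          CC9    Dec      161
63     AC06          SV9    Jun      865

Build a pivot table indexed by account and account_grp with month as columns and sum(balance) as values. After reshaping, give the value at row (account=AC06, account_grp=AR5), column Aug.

Rows with account=AC06, account_grp=AR5 and month=Aug: balance values are 293, 96, 466, 551.
293 + 96 + 466 + 551 = 1406.

1406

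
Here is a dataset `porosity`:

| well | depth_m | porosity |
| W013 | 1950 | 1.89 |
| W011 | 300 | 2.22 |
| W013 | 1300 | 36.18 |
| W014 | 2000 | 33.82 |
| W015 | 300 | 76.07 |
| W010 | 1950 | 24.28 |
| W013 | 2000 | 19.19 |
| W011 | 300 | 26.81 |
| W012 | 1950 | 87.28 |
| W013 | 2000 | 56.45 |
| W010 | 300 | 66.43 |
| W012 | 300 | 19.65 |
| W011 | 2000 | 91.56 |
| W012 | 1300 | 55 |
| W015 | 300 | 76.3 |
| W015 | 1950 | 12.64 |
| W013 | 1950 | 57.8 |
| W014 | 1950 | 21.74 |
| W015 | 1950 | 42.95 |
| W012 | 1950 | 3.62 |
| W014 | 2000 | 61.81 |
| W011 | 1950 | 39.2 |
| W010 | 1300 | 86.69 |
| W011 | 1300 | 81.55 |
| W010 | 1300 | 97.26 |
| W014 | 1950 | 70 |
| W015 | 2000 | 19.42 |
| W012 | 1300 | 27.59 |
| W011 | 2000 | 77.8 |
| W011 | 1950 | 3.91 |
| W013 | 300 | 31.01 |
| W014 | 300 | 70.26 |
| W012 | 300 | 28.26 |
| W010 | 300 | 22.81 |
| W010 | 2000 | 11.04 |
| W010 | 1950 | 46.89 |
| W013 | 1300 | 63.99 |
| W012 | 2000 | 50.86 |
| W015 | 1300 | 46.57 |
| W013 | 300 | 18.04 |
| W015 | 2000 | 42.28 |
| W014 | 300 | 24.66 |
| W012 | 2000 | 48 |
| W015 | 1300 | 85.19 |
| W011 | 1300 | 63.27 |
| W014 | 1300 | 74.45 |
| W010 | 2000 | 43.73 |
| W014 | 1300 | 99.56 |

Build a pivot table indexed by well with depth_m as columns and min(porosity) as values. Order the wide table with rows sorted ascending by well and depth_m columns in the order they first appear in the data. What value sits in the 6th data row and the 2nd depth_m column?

With rows sorted ascending by well, row 6 is well=W015. depth_m columns in first-appearance order: 1950, 300, 1300, 2000; column 2 is 300.
Long rows with well=W015, depth_m=300: min(76.07, 76.3) = 76.07.

76.07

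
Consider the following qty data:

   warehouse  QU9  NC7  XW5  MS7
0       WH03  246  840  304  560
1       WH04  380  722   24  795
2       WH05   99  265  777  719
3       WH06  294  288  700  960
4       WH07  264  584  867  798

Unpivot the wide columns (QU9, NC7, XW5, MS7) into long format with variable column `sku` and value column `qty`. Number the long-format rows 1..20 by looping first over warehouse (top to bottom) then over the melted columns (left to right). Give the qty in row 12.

719

20 rows total (5 × 4). Row 12: index ⌊(12-1)/4⌋ = 2 into warehouse → WH05; (12-1) mod 4 = 3 into the melted columns → MS7.
So row 12 is (WH05, MS7, 719); qty = 719.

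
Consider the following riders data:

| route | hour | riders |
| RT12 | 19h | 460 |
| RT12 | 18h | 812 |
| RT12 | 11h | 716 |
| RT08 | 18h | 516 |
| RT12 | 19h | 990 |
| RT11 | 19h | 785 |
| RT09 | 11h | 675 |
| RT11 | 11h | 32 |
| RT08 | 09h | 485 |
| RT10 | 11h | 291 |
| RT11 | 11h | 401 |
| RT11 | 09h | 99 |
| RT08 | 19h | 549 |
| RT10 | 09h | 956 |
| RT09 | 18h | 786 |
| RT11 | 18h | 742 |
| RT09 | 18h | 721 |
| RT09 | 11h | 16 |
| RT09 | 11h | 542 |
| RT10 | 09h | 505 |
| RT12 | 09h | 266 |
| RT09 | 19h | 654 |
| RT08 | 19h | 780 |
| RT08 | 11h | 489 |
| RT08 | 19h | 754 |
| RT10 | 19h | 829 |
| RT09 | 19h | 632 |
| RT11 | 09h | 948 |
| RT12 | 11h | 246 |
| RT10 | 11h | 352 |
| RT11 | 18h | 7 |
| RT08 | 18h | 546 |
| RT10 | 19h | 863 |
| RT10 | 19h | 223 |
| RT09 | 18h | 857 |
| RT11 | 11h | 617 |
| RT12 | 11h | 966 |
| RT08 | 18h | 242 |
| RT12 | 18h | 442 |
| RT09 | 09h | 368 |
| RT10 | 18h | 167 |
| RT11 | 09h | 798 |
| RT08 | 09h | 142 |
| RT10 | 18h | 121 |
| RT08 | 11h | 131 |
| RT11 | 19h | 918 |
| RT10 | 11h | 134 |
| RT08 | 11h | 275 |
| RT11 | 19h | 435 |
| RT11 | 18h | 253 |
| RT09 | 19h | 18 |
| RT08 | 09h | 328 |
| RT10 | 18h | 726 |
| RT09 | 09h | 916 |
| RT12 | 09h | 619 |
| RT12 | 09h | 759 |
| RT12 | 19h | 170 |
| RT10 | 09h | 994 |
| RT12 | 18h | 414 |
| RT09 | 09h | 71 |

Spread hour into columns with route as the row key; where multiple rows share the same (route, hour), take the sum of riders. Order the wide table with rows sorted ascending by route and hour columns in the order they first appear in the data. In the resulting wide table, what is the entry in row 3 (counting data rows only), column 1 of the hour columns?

1915

With rows sorted ascending by route, row 3 is route=RT10. hour columns in first-appearance order: 19h, 18h, 11h, 09h; column 1 is 19h.
Long rows with route=RT10, hour=19h: 829 + 863 + 223 = 1915.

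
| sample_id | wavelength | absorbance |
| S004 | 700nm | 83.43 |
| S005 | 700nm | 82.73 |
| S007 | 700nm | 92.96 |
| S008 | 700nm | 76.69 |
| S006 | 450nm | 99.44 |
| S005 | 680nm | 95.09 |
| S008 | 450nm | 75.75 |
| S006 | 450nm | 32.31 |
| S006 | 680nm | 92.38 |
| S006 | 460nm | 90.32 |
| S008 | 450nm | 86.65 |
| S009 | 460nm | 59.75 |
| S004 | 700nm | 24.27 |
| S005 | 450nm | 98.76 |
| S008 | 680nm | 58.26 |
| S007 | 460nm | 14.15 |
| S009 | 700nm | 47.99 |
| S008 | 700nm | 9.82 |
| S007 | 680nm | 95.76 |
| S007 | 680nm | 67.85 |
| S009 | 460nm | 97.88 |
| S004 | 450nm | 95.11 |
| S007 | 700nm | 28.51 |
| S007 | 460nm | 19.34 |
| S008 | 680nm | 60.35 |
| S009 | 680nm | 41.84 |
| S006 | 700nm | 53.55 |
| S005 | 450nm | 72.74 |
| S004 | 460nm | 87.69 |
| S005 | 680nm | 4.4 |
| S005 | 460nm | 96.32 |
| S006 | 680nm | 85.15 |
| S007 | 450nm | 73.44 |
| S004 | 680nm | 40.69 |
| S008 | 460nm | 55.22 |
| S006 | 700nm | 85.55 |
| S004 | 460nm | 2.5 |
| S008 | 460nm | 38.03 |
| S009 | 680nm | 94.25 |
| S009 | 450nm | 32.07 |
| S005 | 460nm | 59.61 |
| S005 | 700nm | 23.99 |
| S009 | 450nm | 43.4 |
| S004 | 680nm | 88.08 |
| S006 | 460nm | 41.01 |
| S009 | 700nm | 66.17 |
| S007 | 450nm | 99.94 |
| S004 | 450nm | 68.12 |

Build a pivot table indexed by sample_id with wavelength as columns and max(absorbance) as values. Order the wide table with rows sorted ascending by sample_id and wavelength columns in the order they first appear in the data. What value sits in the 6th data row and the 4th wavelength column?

With rows sorted ascending by sample_id, row 6 is sample_id=S009. wavelength columns in first-appearance order: 700nm, 450nm, 680nm, 460nm; column 4 is 460nm.
Long rows with sample_id=S009, wavelength=460nm: max(59.75, 97.88) = 97.88.

97.88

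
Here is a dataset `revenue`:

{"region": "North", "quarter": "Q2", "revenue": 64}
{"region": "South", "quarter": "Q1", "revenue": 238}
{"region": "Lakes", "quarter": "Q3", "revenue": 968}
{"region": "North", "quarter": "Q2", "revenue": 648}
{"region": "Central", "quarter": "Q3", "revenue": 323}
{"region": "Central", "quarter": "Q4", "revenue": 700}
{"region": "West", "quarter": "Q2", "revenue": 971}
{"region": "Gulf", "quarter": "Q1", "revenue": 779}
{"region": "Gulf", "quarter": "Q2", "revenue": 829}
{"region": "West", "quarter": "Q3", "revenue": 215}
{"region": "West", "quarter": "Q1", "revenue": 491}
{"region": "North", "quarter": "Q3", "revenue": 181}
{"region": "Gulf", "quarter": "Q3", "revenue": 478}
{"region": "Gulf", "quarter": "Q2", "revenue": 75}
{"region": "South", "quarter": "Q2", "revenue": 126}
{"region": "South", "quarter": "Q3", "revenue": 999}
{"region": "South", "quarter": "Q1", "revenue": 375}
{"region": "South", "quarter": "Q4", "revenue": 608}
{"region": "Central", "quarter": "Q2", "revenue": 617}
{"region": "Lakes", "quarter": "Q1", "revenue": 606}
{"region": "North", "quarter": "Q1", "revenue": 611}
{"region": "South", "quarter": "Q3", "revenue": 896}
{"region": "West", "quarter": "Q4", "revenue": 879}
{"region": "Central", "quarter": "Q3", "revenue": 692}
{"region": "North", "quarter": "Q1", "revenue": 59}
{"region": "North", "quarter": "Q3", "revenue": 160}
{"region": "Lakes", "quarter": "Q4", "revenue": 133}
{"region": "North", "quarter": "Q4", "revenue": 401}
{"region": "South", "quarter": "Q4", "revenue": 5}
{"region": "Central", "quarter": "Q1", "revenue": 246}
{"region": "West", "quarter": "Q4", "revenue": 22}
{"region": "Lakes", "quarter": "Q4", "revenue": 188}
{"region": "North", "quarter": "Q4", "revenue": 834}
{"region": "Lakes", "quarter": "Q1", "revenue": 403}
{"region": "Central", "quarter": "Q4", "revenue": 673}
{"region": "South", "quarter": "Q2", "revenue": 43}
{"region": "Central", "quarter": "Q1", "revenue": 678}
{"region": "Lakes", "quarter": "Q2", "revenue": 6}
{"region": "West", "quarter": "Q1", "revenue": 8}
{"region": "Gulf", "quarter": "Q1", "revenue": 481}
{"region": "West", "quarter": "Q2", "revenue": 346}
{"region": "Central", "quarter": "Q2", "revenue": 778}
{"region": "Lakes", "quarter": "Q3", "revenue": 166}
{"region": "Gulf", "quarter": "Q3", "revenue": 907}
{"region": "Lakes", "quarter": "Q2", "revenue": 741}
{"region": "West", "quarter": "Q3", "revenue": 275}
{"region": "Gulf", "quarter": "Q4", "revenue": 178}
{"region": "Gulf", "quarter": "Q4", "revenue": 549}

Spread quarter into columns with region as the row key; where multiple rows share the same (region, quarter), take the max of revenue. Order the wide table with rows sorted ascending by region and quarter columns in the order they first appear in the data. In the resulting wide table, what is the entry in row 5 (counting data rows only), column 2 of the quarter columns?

With rows sorted ascending by region, row 5 is region=South. quarter columns in first-appearance order: Q2, Q1, Q3, Q4; column 2 is Q1.
Long rows with region=South, quarter=Q1: max(238, 375) = 375.

375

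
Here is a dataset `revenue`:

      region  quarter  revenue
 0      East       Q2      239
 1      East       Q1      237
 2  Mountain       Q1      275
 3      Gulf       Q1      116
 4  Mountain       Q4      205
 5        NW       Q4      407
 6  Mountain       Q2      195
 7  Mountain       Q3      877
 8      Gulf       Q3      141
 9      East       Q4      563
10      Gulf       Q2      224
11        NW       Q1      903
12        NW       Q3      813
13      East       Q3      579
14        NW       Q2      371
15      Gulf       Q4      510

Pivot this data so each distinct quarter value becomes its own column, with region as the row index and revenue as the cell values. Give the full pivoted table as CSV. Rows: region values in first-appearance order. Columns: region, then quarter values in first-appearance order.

region,Q2,Q1,Q4,Q3
East,239,237,563,579
Mountain,195,275,205,877
Gulf,224,116,510,141
NW,371,903,407,813

Columns: region plus the 4 distinct quarter values (Q2, Q1, Q4, Q3).
For example, row East column Q2 takes revenue=239 from the long row (East, Q2).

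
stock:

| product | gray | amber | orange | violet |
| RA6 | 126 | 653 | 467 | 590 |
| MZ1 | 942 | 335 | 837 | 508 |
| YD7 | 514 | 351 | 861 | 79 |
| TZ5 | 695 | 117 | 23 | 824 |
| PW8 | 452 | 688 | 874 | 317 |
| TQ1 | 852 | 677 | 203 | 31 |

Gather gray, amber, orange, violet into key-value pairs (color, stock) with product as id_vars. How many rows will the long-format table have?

6 product values × 4 melted columns = 24 rows.

24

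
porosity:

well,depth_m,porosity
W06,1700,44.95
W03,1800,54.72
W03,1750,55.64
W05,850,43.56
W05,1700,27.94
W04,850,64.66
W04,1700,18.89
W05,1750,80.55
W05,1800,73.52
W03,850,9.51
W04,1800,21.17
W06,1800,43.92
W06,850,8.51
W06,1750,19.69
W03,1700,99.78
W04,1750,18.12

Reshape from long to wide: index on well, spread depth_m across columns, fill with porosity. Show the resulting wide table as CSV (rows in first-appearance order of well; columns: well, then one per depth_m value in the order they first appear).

well,1700,1800,1750,850
W06,44.95,43.92,19.69,8.51
W03,99.78,54.72,55.64,9.51
W05,27.94,73.52,80.55,43.56
W04,18.89,21.17,18.12,64.66

Columns: well plus the 4 distinct depth_m values (1700, 1800, 1750, 850).
For example, row W06 column 1700 takes porosity=44.95 from the long row (W06, 1700).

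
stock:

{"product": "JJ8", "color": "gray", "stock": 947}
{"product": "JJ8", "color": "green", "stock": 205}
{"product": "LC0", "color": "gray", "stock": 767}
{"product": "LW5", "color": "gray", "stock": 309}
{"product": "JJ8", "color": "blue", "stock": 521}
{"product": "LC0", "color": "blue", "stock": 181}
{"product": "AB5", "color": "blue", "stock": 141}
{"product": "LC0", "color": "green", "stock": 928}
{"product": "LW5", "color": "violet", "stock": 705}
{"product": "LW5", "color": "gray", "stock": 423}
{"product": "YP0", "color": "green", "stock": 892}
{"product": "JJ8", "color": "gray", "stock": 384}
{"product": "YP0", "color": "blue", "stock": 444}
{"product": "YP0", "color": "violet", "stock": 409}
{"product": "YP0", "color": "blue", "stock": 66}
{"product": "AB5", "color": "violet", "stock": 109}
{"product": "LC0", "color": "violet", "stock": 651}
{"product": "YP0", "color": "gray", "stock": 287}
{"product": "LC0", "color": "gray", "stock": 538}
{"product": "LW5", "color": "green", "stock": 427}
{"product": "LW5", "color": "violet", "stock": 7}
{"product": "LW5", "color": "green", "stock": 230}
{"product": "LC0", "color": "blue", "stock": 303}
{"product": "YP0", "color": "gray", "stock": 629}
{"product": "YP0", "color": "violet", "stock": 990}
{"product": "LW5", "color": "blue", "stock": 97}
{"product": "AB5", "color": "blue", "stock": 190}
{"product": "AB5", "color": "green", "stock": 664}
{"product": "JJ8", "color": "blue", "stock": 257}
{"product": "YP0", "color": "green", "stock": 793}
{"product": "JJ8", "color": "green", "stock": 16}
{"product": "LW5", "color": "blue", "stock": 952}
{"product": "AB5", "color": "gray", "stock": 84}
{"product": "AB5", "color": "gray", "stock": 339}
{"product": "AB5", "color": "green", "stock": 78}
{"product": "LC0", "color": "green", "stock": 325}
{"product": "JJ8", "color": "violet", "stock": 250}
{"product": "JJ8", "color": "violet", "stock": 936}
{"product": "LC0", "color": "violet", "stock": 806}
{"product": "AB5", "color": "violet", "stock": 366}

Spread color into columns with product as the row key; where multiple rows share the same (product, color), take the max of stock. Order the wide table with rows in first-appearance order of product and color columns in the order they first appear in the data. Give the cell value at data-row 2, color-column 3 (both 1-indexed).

With rows in first-appearance order of product, row 2 is product=LC0. color columns in first-appearance order: gray, green, blue, violet; column 3 is blue.
Long rows with product=LC0, color=blue: max(181, 303) = 303.

303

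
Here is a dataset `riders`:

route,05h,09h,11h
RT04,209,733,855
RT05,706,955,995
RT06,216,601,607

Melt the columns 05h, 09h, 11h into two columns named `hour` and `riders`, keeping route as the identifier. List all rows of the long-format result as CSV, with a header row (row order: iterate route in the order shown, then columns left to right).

route,hour,riders
RT04,05h,209
RT04,09h,733
RT04,11h,855
RT05,05h,706
RT05,09h,955
RT05,11h,995
RT06,05h,216
RT06,09h,601
RT06,11h,607

Each (route, column) pair becomes one row: 3 × 3 = 9 rows.
For example, (RT04, 05h) → riders=209.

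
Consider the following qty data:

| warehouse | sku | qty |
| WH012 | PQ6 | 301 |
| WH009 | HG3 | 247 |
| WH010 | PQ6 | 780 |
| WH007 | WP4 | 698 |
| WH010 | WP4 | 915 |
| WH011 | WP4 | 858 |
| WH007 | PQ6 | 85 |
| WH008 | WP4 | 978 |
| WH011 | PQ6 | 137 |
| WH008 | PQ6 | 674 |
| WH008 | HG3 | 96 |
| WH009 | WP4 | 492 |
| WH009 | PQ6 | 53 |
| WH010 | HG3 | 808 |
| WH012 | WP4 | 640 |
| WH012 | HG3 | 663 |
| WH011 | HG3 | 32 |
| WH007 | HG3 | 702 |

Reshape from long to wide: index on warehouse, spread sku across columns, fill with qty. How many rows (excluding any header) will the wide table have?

6

6 distinct warehouse values → 6 rows.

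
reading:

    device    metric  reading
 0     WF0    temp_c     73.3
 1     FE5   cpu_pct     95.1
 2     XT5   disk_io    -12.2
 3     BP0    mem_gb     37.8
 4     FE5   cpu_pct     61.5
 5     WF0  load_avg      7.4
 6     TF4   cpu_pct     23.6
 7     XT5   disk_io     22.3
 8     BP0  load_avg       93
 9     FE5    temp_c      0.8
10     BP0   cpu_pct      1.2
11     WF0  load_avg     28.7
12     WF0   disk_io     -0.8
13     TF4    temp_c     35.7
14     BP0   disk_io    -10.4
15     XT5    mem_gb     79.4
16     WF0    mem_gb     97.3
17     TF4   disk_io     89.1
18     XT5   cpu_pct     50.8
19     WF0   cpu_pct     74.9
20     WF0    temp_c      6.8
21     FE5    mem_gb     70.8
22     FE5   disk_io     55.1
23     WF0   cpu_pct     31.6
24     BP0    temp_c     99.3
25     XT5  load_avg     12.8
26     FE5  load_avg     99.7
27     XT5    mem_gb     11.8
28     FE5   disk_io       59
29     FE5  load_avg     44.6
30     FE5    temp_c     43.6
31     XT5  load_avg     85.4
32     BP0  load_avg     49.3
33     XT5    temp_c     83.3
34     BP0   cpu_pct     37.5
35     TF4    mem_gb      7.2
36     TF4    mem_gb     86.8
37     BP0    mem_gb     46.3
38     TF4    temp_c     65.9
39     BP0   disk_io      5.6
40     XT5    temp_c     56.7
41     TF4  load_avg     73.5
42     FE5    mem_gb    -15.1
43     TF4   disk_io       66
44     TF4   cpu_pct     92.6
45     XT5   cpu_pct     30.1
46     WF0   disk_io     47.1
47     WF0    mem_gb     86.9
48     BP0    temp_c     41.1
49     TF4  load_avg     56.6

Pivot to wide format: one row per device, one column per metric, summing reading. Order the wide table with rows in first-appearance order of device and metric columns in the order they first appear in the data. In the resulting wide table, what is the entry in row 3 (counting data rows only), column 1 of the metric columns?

With rows in first-appearance order of device, row 3 is device=XT5. metric columns in first-appearance order: temp_c, cpu_pct, disk_io, mem_gb, load_avg; column 1 is temp_c.
Long rows with device=XT5, metric=temp_c: 83.3 + 56.7 = 140.

140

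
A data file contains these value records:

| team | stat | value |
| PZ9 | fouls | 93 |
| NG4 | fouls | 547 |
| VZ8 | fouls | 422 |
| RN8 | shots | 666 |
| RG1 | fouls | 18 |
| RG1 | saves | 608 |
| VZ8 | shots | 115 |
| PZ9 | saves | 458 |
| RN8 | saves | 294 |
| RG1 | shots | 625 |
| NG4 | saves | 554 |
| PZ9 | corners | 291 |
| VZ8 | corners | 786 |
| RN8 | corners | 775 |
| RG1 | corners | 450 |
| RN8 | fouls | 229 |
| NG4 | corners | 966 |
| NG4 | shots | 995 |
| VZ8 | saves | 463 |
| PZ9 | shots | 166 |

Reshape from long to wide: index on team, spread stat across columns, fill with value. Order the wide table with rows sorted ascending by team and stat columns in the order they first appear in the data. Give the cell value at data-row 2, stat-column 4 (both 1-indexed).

With rows sorted ascending by team, row 2 is team=PZ9. stat columns in first-appearance order: fouls, shots, saves, corners; column 4 is corners.
Long rows with team=PZ9, stat=corners: value = 291.

291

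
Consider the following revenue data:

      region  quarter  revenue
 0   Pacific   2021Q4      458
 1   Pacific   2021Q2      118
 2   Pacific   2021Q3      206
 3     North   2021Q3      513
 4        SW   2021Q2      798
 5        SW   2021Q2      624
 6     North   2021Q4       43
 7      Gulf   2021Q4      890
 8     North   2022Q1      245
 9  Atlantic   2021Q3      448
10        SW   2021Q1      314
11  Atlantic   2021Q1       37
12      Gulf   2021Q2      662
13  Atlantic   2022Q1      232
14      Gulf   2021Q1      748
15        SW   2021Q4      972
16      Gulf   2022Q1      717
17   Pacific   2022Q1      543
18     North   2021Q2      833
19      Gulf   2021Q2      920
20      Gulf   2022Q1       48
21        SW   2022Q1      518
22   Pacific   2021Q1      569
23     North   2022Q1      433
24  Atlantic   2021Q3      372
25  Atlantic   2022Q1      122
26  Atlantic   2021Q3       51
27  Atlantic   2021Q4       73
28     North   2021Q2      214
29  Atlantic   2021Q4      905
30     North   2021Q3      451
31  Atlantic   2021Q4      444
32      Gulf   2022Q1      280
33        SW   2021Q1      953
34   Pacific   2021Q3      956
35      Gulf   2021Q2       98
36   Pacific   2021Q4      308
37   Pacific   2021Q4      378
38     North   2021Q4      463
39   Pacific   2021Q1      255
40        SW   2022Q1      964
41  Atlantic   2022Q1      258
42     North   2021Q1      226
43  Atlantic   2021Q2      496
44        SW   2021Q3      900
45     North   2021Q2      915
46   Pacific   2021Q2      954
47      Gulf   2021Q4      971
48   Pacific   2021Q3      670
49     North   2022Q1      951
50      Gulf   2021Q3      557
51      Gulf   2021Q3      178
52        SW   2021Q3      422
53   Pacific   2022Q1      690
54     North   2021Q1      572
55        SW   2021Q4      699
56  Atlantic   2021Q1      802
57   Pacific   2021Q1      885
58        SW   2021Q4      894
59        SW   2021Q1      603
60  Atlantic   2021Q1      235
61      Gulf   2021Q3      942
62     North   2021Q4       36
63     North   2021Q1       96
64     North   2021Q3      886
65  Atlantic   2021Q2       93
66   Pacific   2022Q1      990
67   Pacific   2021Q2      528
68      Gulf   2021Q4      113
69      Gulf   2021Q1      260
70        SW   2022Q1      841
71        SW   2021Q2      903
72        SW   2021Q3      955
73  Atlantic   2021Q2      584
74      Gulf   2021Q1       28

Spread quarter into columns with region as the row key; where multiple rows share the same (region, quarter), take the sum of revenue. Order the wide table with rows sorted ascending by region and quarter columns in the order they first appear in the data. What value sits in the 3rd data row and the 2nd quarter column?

With rows sorted ascending by region, row 3 is region=North. quarter columns in first-appearance order: 2021Q4, 2021Q2, 2021Q3, 2022Q1, 2021Q1; column 2 is 2021Q2.
Long rows with region=North, quarter=2021Q2: 833 + 214 + 915 = 1962.

1962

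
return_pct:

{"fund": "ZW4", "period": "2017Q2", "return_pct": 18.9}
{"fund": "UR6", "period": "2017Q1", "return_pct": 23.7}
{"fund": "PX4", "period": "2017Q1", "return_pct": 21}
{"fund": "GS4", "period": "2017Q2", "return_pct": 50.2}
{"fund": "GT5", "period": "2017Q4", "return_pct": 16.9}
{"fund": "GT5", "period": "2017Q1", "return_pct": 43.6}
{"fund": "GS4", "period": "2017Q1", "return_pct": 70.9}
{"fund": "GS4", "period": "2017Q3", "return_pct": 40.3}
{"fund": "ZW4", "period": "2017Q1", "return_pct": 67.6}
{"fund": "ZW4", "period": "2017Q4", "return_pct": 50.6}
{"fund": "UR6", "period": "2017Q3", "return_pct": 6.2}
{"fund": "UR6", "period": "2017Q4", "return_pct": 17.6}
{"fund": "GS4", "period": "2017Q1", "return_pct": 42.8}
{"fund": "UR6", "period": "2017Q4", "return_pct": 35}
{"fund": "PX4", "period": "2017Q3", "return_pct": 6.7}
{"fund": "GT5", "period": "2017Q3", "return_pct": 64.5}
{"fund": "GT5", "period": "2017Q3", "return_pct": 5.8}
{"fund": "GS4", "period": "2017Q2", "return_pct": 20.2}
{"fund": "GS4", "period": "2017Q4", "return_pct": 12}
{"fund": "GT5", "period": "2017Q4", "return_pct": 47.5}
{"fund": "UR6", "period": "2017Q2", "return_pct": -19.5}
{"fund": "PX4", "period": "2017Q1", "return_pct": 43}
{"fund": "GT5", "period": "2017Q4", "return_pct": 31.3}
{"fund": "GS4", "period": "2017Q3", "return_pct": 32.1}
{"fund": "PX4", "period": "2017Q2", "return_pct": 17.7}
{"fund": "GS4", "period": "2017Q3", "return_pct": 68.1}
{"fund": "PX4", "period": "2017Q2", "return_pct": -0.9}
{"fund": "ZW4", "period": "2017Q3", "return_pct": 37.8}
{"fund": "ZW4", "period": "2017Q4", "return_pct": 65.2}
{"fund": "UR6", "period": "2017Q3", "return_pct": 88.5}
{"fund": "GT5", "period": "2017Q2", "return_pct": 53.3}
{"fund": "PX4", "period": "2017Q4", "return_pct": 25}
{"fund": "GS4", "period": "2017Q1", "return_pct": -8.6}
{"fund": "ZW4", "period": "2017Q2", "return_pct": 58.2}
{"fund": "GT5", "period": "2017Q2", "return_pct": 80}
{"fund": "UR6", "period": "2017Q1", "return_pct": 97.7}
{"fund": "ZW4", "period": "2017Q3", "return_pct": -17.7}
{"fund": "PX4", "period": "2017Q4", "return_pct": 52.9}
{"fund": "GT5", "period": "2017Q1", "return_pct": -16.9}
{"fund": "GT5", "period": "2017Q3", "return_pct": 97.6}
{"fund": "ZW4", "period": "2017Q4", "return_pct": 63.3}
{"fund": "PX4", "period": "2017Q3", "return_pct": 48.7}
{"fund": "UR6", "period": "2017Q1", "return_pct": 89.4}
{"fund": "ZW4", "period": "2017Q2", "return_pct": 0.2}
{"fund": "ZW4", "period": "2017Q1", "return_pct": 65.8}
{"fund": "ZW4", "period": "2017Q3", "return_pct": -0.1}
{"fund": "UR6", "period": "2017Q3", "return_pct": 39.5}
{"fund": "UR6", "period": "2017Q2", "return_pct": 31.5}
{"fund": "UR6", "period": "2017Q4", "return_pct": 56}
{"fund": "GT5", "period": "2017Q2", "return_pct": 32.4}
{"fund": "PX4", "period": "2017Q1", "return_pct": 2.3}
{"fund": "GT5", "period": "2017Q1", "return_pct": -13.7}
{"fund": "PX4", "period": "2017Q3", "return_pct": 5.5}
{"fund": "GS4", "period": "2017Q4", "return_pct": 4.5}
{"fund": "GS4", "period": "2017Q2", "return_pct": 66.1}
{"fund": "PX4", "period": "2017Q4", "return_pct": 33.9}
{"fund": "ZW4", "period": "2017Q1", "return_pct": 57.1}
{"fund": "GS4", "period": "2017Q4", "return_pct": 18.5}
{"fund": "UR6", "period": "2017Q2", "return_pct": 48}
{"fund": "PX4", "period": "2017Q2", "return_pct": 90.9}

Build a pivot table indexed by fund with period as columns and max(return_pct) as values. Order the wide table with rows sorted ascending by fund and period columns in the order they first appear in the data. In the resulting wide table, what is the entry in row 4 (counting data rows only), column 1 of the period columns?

With rows sorted ascending by fund, row 4 is fund=UR6. period columns in first-appearance order: 2017Q2, 2017Q1, 2017Q4, 2017Q3; column 1 is 2017Q2.
Long rows with fund=UR6, period=2017Q2: max(-19.5, 31.5, 48) = 48.

48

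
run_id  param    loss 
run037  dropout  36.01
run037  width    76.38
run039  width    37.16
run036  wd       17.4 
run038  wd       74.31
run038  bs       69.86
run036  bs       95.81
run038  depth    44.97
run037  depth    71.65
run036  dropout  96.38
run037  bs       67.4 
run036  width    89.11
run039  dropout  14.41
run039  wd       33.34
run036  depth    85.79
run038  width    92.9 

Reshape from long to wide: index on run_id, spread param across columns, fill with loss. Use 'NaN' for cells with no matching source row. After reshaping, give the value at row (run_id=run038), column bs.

The long row with run_id=run038, param=bs has loss=69.86.

69.86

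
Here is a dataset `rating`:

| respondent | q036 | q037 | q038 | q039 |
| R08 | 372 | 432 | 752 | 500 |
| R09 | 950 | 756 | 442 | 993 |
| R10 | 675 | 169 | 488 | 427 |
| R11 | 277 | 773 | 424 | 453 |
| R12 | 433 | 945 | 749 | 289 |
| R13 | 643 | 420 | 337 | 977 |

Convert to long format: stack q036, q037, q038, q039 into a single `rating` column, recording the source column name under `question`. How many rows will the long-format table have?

6 respondent values × 4 melted columns = 24 rows.

24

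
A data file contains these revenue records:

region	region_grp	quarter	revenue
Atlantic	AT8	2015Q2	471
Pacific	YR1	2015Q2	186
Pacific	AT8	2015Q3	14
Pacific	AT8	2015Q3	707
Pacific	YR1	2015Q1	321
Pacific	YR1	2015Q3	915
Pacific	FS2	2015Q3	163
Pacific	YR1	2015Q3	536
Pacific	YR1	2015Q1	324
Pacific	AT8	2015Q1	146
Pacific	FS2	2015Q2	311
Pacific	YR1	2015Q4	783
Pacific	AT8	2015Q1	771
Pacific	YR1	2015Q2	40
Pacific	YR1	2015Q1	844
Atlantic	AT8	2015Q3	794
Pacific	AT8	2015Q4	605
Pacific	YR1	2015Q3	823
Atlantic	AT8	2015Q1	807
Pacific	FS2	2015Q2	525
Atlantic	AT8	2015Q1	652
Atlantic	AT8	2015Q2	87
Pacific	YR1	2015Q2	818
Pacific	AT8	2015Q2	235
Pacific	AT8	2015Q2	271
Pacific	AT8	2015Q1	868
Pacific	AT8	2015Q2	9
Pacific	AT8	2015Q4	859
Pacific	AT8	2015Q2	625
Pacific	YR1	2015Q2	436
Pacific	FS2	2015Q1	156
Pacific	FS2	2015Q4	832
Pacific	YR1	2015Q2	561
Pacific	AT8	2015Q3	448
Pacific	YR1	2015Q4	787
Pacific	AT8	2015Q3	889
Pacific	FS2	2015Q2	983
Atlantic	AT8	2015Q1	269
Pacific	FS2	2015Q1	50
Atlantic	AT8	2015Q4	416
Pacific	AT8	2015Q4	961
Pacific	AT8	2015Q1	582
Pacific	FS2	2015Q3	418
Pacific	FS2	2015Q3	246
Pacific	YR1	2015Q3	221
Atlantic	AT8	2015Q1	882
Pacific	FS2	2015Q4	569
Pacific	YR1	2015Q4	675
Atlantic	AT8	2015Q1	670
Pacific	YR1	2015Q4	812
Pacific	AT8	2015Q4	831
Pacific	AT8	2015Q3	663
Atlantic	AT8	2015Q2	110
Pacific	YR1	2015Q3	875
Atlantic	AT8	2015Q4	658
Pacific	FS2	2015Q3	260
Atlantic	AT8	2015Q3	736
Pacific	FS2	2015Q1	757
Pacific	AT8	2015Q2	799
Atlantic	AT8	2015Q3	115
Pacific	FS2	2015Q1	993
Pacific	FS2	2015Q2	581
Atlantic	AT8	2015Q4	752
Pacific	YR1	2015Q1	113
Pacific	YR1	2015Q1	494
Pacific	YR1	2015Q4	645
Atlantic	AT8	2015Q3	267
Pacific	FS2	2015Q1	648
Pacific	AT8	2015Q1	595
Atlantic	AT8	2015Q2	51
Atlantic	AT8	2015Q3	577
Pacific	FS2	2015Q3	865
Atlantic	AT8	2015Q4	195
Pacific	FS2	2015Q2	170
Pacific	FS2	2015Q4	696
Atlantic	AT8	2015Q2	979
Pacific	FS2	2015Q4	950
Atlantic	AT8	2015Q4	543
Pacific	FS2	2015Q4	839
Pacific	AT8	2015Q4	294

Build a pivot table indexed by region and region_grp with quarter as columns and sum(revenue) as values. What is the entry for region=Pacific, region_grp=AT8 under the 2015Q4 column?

3550

Rows with region=Pacific, region_grp=AT8 and quarter=2015Q4: revenue values are 605, 859, 961, 831, 294.
605 + 859 + 961 + 831 + 294 = 3550.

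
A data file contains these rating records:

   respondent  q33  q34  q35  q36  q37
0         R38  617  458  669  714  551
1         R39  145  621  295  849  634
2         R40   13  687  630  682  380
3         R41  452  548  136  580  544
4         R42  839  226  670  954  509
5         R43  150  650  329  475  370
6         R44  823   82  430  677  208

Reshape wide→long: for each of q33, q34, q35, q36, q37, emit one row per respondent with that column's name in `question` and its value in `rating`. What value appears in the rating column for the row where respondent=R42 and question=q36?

Unpivoting turns each (respondent, wide-column) pair into one long row.
The wide cell at row R42, column q36 holds 954, so the long row (R42, q36) has rating=954.

954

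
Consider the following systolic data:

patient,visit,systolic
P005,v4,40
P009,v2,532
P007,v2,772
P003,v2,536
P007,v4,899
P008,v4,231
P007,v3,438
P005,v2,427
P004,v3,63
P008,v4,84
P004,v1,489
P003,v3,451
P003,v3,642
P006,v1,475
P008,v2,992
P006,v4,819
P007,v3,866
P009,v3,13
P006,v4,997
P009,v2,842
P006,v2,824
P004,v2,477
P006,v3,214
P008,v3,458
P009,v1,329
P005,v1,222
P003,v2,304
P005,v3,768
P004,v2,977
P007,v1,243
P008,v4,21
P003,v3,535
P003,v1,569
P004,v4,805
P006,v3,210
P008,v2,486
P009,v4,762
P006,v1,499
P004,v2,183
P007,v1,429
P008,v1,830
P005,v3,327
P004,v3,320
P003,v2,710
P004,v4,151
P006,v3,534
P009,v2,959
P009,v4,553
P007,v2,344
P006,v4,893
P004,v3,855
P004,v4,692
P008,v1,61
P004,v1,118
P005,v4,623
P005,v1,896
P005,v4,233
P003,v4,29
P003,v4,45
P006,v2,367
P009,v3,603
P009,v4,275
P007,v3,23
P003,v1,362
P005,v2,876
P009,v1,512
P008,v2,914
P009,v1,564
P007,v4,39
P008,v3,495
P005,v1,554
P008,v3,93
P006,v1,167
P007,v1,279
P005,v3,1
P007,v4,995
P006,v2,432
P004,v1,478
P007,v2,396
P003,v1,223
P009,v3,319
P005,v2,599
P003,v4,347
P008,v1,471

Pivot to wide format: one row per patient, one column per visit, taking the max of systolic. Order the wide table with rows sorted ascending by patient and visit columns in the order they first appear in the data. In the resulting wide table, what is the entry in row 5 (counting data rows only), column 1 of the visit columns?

With rows sorted ascending by patient, row 5 is patient=P007. visit columns in first-appearance order: v4, v2, v3, v1; column 1 is v4.
Long rows with patient=P007, visit=v4: max(899, 39, 995) = 995.

995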